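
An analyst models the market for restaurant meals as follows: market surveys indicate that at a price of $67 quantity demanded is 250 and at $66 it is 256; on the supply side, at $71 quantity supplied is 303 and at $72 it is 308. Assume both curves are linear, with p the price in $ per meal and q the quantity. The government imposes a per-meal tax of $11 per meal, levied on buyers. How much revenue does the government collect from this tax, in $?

Demand slope: (256 − 250)/(66 − 67) = -6, so qd = 652 − 6p.
Supply slope: (308 − 303)/(72 − 71) = 5, so qs = 5p − 52.
Before the tax: set 652 − 6p = 5p − 52 → p* = $64, q* = 268.
With the tax collected from buyers, demand (in seller-price terms) shifts: qd = 652 − 6(p + 11).
Solving gives q = 238 with buyers paying $69 and producers receiving $58 (the $11 wedge).
Revenue = t · Q = 11 · 238 = $2618.

Tax revenue = $2618.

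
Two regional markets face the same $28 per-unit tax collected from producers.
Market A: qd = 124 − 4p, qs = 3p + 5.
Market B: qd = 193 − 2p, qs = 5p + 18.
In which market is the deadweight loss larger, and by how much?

Market A, by $112.

Market A: pre-tax p* = $17, q* = 56; post-tax q = 8; deadweight loss = $672.
Market B: pre-tax p* = $25, q* = 143; post-tax q = 103; deadweight loss = $560.
Difference: $672 vs $560 → market A is larger by $112.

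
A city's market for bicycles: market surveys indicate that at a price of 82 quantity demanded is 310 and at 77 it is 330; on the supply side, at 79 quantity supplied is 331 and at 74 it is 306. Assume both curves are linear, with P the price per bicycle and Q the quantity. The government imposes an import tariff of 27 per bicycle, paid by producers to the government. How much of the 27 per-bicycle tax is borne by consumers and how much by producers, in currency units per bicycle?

Consumers bear 15 per bicycle; producers bear 12 per bicycle.

Demand slope: (330 − 310)/(77 − 82) = -4, so Qd = 638 − 4P.
Supply slope: (306 − 331)/(74 − 79) = 5, so Qs = 5P − 64.
Before the tax: set 638 − 4P = 5P − 64 → P* = 78, Q* = 326.
With the tax collected from producers, supply shifts: Qs = 5(P − 27) − 64.
New equilibrium: consumers pay 93, producers receive 66, Q = 266. (Wedge: Pb − Ps = 27.)
Burden on consumers: 15; on producers: 12. (They sum to 27.)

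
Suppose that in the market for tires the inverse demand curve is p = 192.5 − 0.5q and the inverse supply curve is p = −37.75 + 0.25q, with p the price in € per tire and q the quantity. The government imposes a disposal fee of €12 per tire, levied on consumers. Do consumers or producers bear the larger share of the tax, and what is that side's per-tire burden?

Rewrite in direct form: qd = 385 − 2p and qs = 4p + 151.
Before the tax: set 385 − 2p = 4p + 151 → p* = €39, q* = 307.
With the tax collected from consumers, demand (in seller-price terms) shifts: qd = 385 − 2(p + 12).
Solving gives q = 291 with consumers paying €47 and producers receiving €35 (the €12 wedge).
Per-tire burden: consumers €8, producers €4.
Consumers take the larger share because demand is less price-elastic here (demand slope 2 vs supply slope 4).
The less price-elastic side of the market bears the larger share of a per-unit tax.

Consumers bear the larger share: €8 per tire.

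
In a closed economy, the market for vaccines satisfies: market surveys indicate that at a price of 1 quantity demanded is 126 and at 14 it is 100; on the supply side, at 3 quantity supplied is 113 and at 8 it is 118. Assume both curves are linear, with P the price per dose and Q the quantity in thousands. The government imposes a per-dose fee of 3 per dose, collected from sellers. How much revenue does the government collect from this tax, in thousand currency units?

Tax revenue = 342 thousand.

Demand slope: (100 − 126)/(14 − 1) = -2, so Qd = 128 − 2P.
Supply slope: (118 − 113)/(8 − 3) = 1, so Qs = P + 110.
Without the tax, 128 − 2P = P + 110 gives 3P = 18, so P* = 6 and Q* = 116.
With the tax collected from sellers, supply shifts: Qs = (P − 3) + 110.
New equilibrium: consumers pay 7, sellers receive 4, Q = 114. (Wedge: Pb − Ps = 3.)
Revenue = t · Q = 3 · 114 = 342.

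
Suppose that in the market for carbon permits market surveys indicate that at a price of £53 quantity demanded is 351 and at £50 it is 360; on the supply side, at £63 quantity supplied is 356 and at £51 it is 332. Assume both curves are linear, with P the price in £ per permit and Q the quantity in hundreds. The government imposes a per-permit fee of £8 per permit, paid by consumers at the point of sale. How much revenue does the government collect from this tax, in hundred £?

Demand slope: (360 − 351)/(50 − 53) = -3, so Qd = 510 − 3P.
Supply slope: (332 − 356)/(51 − 63) = 2, so Qs = 2P + 230.
Without the tax, 510 − 3P = 2P + 230 gives 5P = 280, so P* = £56 and Q* = 342.
With the tax collected from consumers, demand (in seller-price terms) shifts: Qd = 510 − 3(P + 8).
Solving gives Q = 332.4 with consumers paying £59.2 and suppliers receiving £51.2 (the £8 wedge).
Revenue = t · Q = 8 · 332.4 = £2659.2.

Tax revenue = £2659.2 hundred.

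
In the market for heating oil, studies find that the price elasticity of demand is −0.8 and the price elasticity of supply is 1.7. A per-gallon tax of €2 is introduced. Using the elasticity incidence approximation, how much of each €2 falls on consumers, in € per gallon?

Incidence ratio: consumers' share ≈ εs / (εs + |εd|) = 1.7 / (1.7 + 0.8) = 0.68.
So consumers bear ≈ 0.68 × €2 = €1.36; producers bear €0.64.

Consumers bear ≈ €1.36 per gallon.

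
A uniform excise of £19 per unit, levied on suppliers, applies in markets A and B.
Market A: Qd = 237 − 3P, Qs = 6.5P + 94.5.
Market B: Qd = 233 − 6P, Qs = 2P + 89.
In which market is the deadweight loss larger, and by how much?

Market A: pre-tax P* = £15, Q* = 192; post-tax Q = 153; deadweight loss = £370.5.
Market B: pre-tax P* = £18, Q* = 125; post-tax Q = 96.5; deadweight loss = £270.75.
Difference: £370.5 vs £270.75 → market A is larger by £99.75.

Market A, by £99.75.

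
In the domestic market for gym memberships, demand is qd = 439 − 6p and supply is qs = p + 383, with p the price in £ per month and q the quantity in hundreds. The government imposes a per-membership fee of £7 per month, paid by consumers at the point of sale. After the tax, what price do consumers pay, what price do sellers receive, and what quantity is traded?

Consumers pay £9; sellers receive £2; quantity = 385.

Before the tax: set 439 − 6p = p + 383 → p* = £8, q* = 391.
With the tax collected from consumers, demand (in seller-price terms) shifts: qd = 439 − 6(p + 7).
Solving gives q = 385 with consumers paying £9 and sellers receiving £2 (the £7 wedge).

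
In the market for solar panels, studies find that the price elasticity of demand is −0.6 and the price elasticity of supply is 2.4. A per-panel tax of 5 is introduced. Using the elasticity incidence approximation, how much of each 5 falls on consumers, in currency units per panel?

Consumers bear ≈ 4 per panel.

Incidence ratio: consumers' share ≈ εs / (εs + |εd|) = 2.4 / (2.4 + 0.6) = 0.8.
So consumers bear ≈ 0.8 × 5 = 4; suppliers bear 1.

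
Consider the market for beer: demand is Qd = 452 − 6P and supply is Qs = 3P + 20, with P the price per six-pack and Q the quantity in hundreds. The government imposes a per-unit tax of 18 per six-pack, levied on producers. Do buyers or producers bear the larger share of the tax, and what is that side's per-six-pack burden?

Without the tax, 452 − 6P = 3P + 20 gives 9P = 432, so P* = 48 and Q* = 164.
With the tax collected from producers, supply shifts: Qs = 3(P − 18) + 20.
New equilibrium: buyers pay 54, producers receive 36, Q = 128. (Wedge: Pb − Ps = 18.)
Per-six-pack burden: buyers 6, producers 12.
Producers take the larger share because supply is less price-elastic here (demand slope 6 vs supply slope 3).

Producers bear the larger share: 12 per six-pack.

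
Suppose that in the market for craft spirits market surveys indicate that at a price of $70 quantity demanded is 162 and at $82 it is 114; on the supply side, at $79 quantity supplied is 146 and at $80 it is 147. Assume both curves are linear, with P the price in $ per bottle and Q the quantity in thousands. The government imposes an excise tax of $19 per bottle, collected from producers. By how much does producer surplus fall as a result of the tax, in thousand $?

Producer surplus falls by $2042.88 thousand.

Demand slope: (114 − 162)/(82 − 70) = -4, so Qd = 442 − 4P.
Supply slope: (147 − 146)/(80 − 79) = 1, so Qs = P + 67.
Without the tax, 442 − 4P = P + 67 gives 5P = 375, so P* = $75 and Q* = 142.
With the tax collected from producers, supply shifts: Qs = (P − 19) + 67.
New equilibrium: consumers pay $78.8, producers receive $59.8, Q = 126.8. (Wedge: Pb − Ps = 19.)
ΔPS is the trapezoid between Q = 126.8 and Q = 142 of height $15.2: ½ · (142 + 126.8) · 15.2 = $2042.88.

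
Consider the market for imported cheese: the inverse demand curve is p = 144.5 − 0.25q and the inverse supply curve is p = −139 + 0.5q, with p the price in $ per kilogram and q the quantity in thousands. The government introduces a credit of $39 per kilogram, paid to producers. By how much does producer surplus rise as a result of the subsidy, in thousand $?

Rewrite in direct form: qd = 578 − 4p and qs = 2p + 278.
Without the subsidy, 578 − 4p = 2p + 278 gives 6p = 300, so p* = $50 and q* = 378.
With a per-unit subsidy paid to producers, each receives p + 39 per unit sold, so supply becomes qs = 2(p + 39) + 278.
Solving gives q = 430 with buyers paying $37 and producers receiving $76 (the $39 wedge).
ΔPS is the trapezoid between Q = 430 and Q = 378 of height $26: ½ · (378 + 430) · 26 = $10504.

Producer surplus rises by $10504 thousand.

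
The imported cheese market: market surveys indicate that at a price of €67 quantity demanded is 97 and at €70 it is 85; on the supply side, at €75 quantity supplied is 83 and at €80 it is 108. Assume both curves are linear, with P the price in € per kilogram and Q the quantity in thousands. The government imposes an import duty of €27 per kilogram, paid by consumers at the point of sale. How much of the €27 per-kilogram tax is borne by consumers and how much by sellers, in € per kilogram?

Demand slope: (85 − 97)/(70 − 67) = -4, so Qd = 365 − 4P.
Supply slope: (108 − 83)/(80 − 75) = 5, so Qs = 5P − 292.
Before the tax: set 365 − 4P = 5P − 292 → P* = €73, Q* = 73.
With the tax collected from consumers, demand (in seller-price terms) shifts: Qd = 365 − 4(P + 27).
New equilibrium: consumers pay €88, sellers receive €61, Q = 13. (Wedge: Pb − Ps = 27.)
Burden on consumers: €15; on sellers: €12. (They sum to €27.)

Consumers bear €15 per kilogram; sellers bear €12 per kilogram.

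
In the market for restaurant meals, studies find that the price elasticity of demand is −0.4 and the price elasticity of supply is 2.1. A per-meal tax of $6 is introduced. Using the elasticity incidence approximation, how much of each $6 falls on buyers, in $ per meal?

Incidence ratio: buyers' share ≈ εs / (εs + |εd|) = 2.1 / (2.1 + 0.4) = 0.84.
So buyers bear ≈ 0.84 × $6 = $5.04; producers bear $0.96.

Buyers bear ≈ $5.04 per meal.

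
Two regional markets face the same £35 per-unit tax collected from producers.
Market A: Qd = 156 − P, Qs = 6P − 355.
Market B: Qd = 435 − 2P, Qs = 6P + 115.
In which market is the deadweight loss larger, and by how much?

Market A: pre-tax P* = £73, Q* = 83; post-tax Q = 53; deadweight loss = £525.
Market B: pre-tax P* = £40, Q* = 355; post-tax Q = 302.5; deadweight loss = £918.75.
Difference: £525 vs £918.75 → market B is larger by £393.75.

Market B, by £393.75.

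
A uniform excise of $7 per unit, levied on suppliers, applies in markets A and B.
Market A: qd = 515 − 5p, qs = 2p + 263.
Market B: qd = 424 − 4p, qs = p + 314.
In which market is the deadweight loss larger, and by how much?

Market A: pre-tax p* = $36, q* = 335; post-tax q = 325; deadweight loss = $35.
Market B: pre-tax p* = $22, q* = 336; post-tax q = 330.4; deadweight loss = $19.6.
Difference: $35 vs $19.6 → market A is larger by $15.4.

Market A, by $15.4.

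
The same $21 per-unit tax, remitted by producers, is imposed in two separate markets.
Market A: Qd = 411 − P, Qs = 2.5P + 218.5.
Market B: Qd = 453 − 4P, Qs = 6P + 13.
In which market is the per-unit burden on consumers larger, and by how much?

Market A: pre-tax P* = $55, Q* = 356; post-tax Q = 341; per-unit burden on consumers = $15.
Market B: pre-tax P* = $44, Q* = 277; post-tax Q = 226.6; per-unit burden on consumers = $12.6.
Difference: $15 vs $12.6 → market A is larger by $2.4.

Market A, by $2.4.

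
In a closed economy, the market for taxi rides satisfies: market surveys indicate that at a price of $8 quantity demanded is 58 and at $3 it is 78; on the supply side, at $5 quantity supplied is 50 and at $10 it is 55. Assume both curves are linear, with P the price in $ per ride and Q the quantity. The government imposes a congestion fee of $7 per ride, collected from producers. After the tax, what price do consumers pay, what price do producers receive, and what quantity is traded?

Demand slope: (78 − 58)/(3 − 8) = -4, so Qd = 90 − 4P.
Supply slope: (55 − 50)/(10 − 5) = 1, so Qs = P + 45.
Before the tax: set 90 − 4P = P + 45 → P* = $9, Q* = 54.
With the tax collected from producers, supply shifts: Qs = (P − 7) + 45.
New equilibrium: consumers pay $10.4, producers receive $3.4, Q = 48.4. (Wedge: Pb − Ps = 7.)
The less price-elastic side of the market bears the larger share of a per-unit tax.

Consumers pay $10.4; producers receive $3.4; quantity = 48.4.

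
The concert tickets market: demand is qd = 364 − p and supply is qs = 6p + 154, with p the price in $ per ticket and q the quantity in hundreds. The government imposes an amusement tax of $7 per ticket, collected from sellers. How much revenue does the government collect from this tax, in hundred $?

Without the tax, 364 − p = 6p + 154 gives 7p = 210, so p* = $30 and q* = 334.
With the tax collected from sellers, supply shifts: qs = 6(p − 7) + 154.
Solving gives q = 328 with buyers paying $36 and sellers receiving $29 (the $7 wedge).
Revenue = t · Q = 7 · 328 = $2296.

Tax revenue = $2296 hundred.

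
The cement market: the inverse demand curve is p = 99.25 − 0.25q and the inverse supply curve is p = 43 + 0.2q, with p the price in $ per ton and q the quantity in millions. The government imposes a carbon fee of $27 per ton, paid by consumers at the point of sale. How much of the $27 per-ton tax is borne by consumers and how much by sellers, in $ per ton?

Consumers bear $15 per ton; sellers bear $12 per ton.

Inverting to q(p) form: qd = 397 − 4p; qs = 5p − 215.
Before the tax: set 397 − 4p = 5p − 215 → p* = $68, q* = 125.
With the tax collected from consumers, demand (in seller-price terms) shifts: qd = 397 − 4(p + 27).
New equilibrium: consumers pay $83, sellers receive $56, q = 65. (Wedge: pb − ps = 27.)
Burden on consumers: $15; on sellers: $12. (They sum to $27.)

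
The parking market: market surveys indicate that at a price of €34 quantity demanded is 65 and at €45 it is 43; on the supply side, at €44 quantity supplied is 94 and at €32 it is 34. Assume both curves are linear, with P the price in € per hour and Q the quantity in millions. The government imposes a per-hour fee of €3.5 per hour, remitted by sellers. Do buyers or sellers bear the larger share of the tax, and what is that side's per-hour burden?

Demand slope: (43 − 65)/(45 − 34) = -2, so Qd = 133 − 2P.
Supply slope: (34 − 94)/(32 − 44) = 5, so Qs = 5P − 126.
Without the tax, 133 − 2P = 5P − 126 gives 7P = 259, so P* = €37 and Q* = 59.
With the tax collected from sellers, supply shifts: Qs = 5(P − 3.5) − 126.
Solving gives Q = 54 with buyers paying €39.5 and sellers receiving €36 (the €3.5 wedge).
Per-hour burden: buyers €2.5, sellers €1.
Buyers take the larger share because demand is less price-elastic here (demand slope 2 vs supply slope 5).

Buyers bear the larger share: €2.5 per hour.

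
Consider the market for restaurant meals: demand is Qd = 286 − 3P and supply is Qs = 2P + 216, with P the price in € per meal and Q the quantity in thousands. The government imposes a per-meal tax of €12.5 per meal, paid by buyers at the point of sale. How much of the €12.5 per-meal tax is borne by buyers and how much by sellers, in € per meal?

Without the tax, 286 − 3P = 2P + 216 gives 5P = 70, so P* = €14 and Q* = 244.
With the tax collected from buyers, demand (in seller-price terms) shifts: Qd = 286 − 3(P + 12.5).
Solving gives Q = 229 with buyers paying €19 and sellers receiving €6.5 (the €12.5 wedge).
Burden on buyers: €5; on sellers: €7.5. (They sum to €12.5.)
The less price-elastic side of the market bears the larger share of a per-unit tax.

Buyers bear €5 per meal; sellers bear €7.5 per meal.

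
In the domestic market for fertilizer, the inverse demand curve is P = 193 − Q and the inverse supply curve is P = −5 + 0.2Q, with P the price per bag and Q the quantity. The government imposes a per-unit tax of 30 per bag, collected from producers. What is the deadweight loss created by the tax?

Rewrite in direct form: Qd = 193 − P and Qs = 5P + 25.
Before the tax: set 193 − P = 5P + 25 → P* = 28, Q* = 165.
With the tax collected from producers, supply shifts: Qs = 5(P − 30) + 25.
Solving gives Q = 140 with consumers paying 53 and producers receiving 23 (the 30 wedge).
Quantity falls by |ΔQ| = |165 − 140| = 25.
DWL = ½ · t · |ΔQ| = ½ · 30 · 25 = 375.

Deadweight loss = 375.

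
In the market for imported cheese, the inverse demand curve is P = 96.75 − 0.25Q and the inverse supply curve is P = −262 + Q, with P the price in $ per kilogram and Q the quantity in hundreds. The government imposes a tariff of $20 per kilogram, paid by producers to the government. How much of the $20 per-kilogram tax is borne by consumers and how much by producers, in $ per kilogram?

Consumers bear $4 per kilogram; producers bear $16 per kilogram.

Inverting to Q(P) form: Qd = 387 − 4P; Qs = P + 262.
Before the tax: set 387 − 4P = P + 262 → P* = $25, Q* = 287.
With the tax collected from producers, supply shifts: Qs = (P − 20) + 262.
New equilibrium: consumers pay $29, producers receive $9, Q = 271. (Wedge: Pb − Ps = 20.)
Burden on consumers: $4; on producers: $16. (They sum to $20.)
The less price-elastic side of the market bears the larger share of a per-unit tax.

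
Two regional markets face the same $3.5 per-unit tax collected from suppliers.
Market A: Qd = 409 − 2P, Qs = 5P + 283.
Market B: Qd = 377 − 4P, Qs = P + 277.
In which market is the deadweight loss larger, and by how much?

Market A: pre-tax P* = $18, Q* = 373; post-tax Q = 368; deadweight loss = $8.75.
Market B: pre-tax P* = $20, Q* = 297; post-tax Q = 294.2; deadweight loss = $4.9.
Difference: $8.75 vs $4.9 → market A is larger by $3.85.

Market A, by $3.85.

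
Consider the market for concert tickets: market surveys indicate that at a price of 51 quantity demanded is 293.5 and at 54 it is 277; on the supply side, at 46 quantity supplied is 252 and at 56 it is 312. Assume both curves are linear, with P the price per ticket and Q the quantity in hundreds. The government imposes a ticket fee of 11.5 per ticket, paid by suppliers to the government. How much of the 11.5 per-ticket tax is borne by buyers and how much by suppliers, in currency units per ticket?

Buyers bear 6 per ticket; suppliers bear 5.5 per ticket.

Demand slope: (277 − 293.5)/(54 − 51) = -5.5, so Qd = 574 − 5.5P.
Supply slope: (312 − 252)/(56 − 46) = 6, so Qs = 6P − 24.
Without the tax, 574 − 5.5P = 6P − 24 gives 11.5P = 598, so P* = 52 and Q* = 288.
With the tax collected from suppliers, supply shifts: Qs = 6(P − 11.5) − 24.
New equilibrium: buyers pay 58, suppliers receive 46.5, Q = 255. (Wedge: Pb − Ps = 11.5.)
Burden on buyers: 6; on suppliers: 5.5. (They sum to 11.5.)
The less price-elastic side of the market bears the larger share of a per-unit tax.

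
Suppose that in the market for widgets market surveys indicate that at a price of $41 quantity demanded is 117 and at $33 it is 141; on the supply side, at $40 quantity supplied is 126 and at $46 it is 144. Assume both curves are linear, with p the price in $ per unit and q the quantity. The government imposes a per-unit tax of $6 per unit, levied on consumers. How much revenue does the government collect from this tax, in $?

Demand slope: (141 − 117)/(33 − 41) = -3, so qd = 240 − 3p.
Supply slope: (144 − 126)/(46 − 40) = 3, so qs = 3p + 6.
Before the tax: set 240 − 3p = 3p + 6 → p* = $39, q* = 123.
With the tax collected from consumers, demand (in seller-price terms) shifts: qd = 240 − 3(p + 6).
Solving gives q = 114 with consumers paying $42 and sellers receiving $36 (the $6 wedge).
Revenue = t · Q = 6 · 114 = $684.

Tax revenue = $684.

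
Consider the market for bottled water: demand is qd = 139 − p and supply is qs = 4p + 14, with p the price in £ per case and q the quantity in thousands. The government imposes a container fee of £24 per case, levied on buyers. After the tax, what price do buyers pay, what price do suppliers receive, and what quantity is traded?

Without the tax, 139 − p = 4p + 14 gives 5p = 125, so p* = £25 and q* = 114.
With the tax collected from buyers, demand (in seller-price terms) shifts: qd = 139 − (p + 24).
Solving gives q = 94.8 with buyers paying £44.2 and suppliers receiving £20.2 (the £24 wedge).
The less price-elastic side of the market bears the larger share of a per-unit tax.

Buyers pay £44.2; suppliers receive £20.2; quantity = 94.8.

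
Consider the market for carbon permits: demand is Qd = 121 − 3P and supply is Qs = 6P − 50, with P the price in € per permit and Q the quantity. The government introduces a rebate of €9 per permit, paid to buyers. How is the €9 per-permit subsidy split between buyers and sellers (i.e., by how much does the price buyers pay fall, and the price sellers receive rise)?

Buyers gain €6 per permit; sellers gain €3 per permit.

Before the subsidy: set 121 − 3P = 6P − 50 → P* = €19, Q* = 64.
With a per-unit subsidy paid to buyers, each effectively pays P − 9, so demand becomes Qd = 121 − 3(P − 9).
Solving gives Q = 82 with buyers paying €13 and sellers receiving €22 (the €9 wedge).
Gain to buyers: €6; to sellers: €3. (They sum to €9.)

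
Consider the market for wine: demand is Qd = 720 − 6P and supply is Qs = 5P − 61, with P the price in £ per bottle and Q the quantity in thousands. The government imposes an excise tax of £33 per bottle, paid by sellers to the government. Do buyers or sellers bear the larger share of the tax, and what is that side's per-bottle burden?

Without the tax, 720 − 6P = 5P − 61 gives 11P = 781, so P* = £71 and Q* = 294.
With the tax collected from sellers, supply shifts: Qs = 5(P − 33) − 61.
New equilibrium: buyers pay £86, sellers receive £53, Q = 204. (Wedge: Pb − Ps = 33.)
Per-bottle burden: buyers £15, sellers £18.
Sellers take the larger share because supply is less price-elastic here (demand slope 6 vs supply slope 5).

Sellers bear the larger share: £18 per bottle.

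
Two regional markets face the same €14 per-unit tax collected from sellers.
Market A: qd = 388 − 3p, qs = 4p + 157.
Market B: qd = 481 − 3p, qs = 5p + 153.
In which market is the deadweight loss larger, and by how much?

Market A: pre-tax p* = €33, q* = 289; post-tax q = 265; deadweight loss = €168.
Market B: pre-tax p* = €41, q* = 358; post-tax q = 331.75; deadweight loss = €183.75.
Difference: €168 vs €183.75 → market B is larger by €15.75.

Market B, by €15.75.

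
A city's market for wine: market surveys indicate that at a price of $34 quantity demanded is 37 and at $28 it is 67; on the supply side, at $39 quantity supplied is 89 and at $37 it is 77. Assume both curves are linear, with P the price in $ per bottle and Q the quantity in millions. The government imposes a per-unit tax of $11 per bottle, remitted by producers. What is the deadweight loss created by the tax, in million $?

Deadweight loss = $165 million.

Demand slope: (67 − 37)/(28 − 34) = -5, so Qd = 207 − 5P.
Supply slope: (77 − 89)/(37 − 39) = 6, so Qs = 6P − 145.
Without the tax, 207 − 5P = 6P − 145 gives 11P = 352, so P* = $32 and Q* = 47.
With the tax collected from producers, supply shifts: Qs = 6(P − 11) − 145.
New equilibrium: consumers pay $38, producers receive $27, Q = 17. (Wedge: Pb − Ps = 11.)
Quantity falls by |ΔQ| = |47 − 17| = 30.
DWL = ½ · t · |ΔQ| = ½ · 11 · 30 = $165.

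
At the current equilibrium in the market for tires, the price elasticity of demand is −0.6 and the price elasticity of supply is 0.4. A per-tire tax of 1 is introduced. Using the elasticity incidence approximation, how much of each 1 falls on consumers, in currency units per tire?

Consumers bear ≈ 0.4 per tire.

Incidence ratio: consumers' share ≈ εs / (εs + |εd|) = 0.4 / (0.4 + 0.6) = 0.4.
So consumers bear ≈ 0.4 × 1 = 0.4; suppliers bear 0.6.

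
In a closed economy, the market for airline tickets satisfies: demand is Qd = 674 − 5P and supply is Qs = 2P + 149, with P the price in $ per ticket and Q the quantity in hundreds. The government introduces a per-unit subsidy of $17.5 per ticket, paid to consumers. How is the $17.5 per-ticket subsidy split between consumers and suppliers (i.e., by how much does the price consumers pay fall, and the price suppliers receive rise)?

Before the subsidy: set 674 − 5P = 2P + 149 → P* = $75, Q* = 299.
With a per-unit subsidy paid to consumers, each effectively pays P − 17.5, so demand becomes Qd = 674 − 5(P − 17.5).
Solving gives Q = 324 with consumers paying $70 and suppliers receiving $87.5 (the $17.5 wedge).
Gain to consumers: $5; to suppliers: $12.5. (They sum to $17.5.)

Consumers gain $5 per ticket; suppliers gain $12.5 per ticket.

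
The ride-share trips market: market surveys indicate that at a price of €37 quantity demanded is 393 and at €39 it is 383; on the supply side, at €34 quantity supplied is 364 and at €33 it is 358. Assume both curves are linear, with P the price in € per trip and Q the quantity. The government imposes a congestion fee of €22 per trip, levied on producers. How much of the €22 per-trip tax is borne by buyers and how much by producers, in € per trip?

Demand slope: (383 − 393)/(39 − 37) = -5, so Qd = 578 − 5P.
Supply slope: (358 − 364)/(33 − 34) = 6, so Qs = 6P + 160.
Without the tax, 578 − 5P = 6P + 160 gives 11P = 418, so P* = €38 and Q* = 388.
With the tax collected from producers, supply shifts: Qs = 6(P − 22) + 160.
New equilibrium: buyers pay €50, producers receive €28, Q = 328. (Wedge: Pb − Ps = 22.)
Burden on buyers: €12; on producers: €10. (They sum to €22.)

Buyers bear €12 per trip; producers bear €10 per trip.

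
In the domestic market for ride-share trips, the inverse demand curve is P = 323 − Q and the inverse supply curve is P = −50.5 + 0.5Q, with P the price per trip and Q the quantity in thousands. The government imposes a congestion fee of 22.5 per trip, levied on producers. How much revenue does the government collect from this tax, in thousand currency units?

Tax revenue = 5265 thousand.

Inverting to Q(P) form: Qd = 323 − P; Qs = 2P + 101.
Before the tax: set 323 − P = 2P + 101 → P* = 74, Q* = 249.
With the tax collected from producers, supply shifts: Qs = 2(P − 22.5) + 101.
New equilibrium: consumers pay 89, producers receive 66.5, Q = 234. (Wedge: Pb − Ps = 22.5.)
Revenue = t · Q = 22.5 · 234 = 5265.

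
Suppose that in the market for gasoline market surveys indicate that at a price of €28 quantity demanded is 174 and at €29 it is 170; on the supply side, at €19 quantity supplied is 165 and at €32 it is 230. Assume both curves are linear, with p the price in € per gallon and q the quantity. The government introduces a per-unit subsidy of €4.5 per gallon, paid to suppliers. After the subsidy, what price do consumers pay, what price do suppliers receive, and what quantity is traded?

Consumers pay €21.5; suppliers receive €26; quantity = 200.

Demand slope: (170 − 174)/(29 − 28) = -4, so qd = 286 − 4p.
Supply slope: (230 − 165)/(32 − 19) = 5, so qs = 5p + 70.
Before the subsidy: set 286 − 4p = 5p + 70 → p* = €24, q* = 190.
With a per-unit subsidy paid to suppliers, each receives p + 4.5 per unit sold, so supply becomes qs = 5(p + 4.5) + 70.
Solving gives q = 200 with consumers paying €21.5 and suppliers receiving €26 (the €4.5 wedge).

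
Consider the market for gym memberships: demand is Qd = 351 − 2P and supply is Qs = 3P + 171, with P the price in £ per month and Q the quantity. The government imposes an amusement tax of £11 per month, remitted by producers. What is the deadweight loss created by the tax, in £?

Before the tax: set 351 − 2P = 3P + 171 → P* = £36, Q* = 279.
With the tax collected from producers, supply shifts: Qs = 3(P − 11) + 171.
Solving gives Q = 265.8 with buyers paying £42.6 and producers receiving £31.6 (the £11 wedge).
Quantity falls by |ΔQ| = |279 − 265.8| = 13.2.
DWL = ½ · t · |ΔQ| = ½ · 11 · 13.2 = £72.6.

Deadweight loss = £72.6.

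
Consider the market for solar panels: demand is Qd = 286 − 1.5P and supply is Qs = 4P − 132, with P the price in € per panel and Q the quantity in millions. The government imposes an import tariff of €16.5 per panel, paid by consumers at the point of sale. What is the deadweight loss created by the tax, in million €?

Without the tax, 286 − 1.5P = 4P − 132 gives 5.5P = 418, so P* = €76 and Q* = 172.
With the tax collected from consumers, demand (in seller-price terms) shifts: Qd = 286 − 1.5(P + 16.5).
Solving gives Q = 154 with consumers paying €88 and suppliers receiving €71.5 (the €16.5 wedge).
Quantity falls by |ΔQ| = |172 − 154| = 18.
DWL = ½ · t · |ΔQ| = ½ · 16.5 · 18 = €148.5.

Deadweight loss = €148.5 million.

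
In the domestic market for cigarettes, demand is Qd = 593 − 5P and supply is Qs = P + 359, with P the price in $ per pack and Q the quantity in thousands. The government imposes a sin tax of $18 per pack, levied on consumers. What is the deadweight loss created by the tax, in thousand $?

Before the tax: set 593 − 5P = P + 359 → P* = $39, Q* = 398.
With the tax collected from consumers, demand (in seller-price terms) shifts: Qd = 593 − 5(P + 18).
Solving gives Q = 383 with consumers paying $42 and producers receiving $24 (the $18 wedge).
Quantity falls by |ΔQ| = |398 − 383| = 15.
DWL = ½ · t · |ΔQ| = ½ · 18 · 15 = $135.

Deadweight loss = $135 thousand.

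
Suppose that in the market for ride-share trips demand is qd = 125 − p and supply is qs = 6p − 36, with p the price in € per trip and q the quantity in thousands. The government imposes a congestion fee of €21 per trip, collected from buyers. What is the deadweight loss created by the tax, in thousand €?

Before the tax: set 125 − p = 6p − 36 → p* = €23, q* = 102.
With the tax collected from buyers, demand (in seller-price terms) shifts: qd = 125 − (p + 21).
Solving gives q = 84 with buyers paying €41 and suppliers receiving €20 (the €21 wedge).
Quantity falls by |ΔQ| = |102 − 84| = 18.
DWL = ½ · t · |ΔQ| = ½ · 21 · 18 = €189.

Deadweight loss = €189 thousand.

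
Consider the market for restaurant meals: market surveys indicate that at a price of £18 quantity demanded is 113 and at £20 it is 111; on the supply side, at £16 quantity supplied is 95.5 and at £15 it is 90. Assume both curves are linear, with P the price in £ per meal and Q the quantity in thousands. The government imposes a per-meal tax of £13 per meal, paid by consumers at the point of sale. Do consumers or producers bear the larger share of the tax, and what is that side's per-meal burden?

Consumers bear the larger share: £11 per meal.

Demand slope: (111 − 113)/(20 − 18) = -1, so Qd = 131 − P.
Supply slope: (90 − 95.5)/(15 − 16) = 5.5, so Qs = 5.5P + 7.5.
Before the tax: set 131 − P = 5.5P + 7.5 → P* = £19, Q* = 112.
With the tax collected from consumers, demand (in seller-price terms) shifts: Qd = 131 − (P + 13).
Solving gives Q = 101 with consumers paying £30 and producers receiving £17 (the £13 wedge).
Per-meal burden: consumers £11, producers £2.
Consumers take the larger share because demand is less price-elastic here (demand slope 1 vs supply slope 5.5).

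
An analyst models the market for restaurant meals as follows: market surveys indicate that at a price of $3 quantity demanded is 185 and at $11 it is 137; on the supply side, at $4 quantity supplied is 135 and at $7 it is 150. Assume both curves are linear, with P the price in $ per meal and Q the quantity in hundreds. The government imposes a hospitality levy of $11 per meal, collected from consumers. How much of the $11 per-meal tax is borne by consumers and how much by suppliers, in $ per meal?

Consumers bear $5 per meal; suppliers bear $6 per meal.

Demand slope: (137 − 185)/(11 − 3) = -6, so Qd = 203 − 6P.
Supply slope: (150 − 135)/(7 − 4) = 5, so Qs = 5P + 115.
Before the tax: set 203 − 6P = 5P + 115 → P* = $8, Q* = 155.
With the tax collected from consumers, demand (in seller-price terms) shifts: Qd = 203 − 6(P + 11).
New equilibrium: consumers pay $13, suppliers receive $2, Q = 125. (Wedge: Pb − Ps = 11.)
Burden on consumers: $5; on suppliers: $6. (They sum to $11.)
The less price-elastic side of the market bears the larger share of a per-unit tax.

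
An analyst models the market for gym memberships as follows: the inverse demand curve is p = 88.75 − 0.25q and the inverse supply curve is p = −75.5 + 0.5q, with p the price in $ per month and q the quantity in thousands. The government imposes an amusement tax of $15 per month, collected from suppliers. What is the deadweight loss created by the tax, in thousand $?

Deadweight loss = $150 thousand.

Rewrite in direct form: qd = 355 − 4p and qs = 2p + 151.
Without the tax, 355 − 4p = 2p + 151 gives 6p = 204, so p* = $34 and q* = 219.
With the tax collected from suppliers, supply shifts: qs = 2(p − 15) + 151.
Solving gives q = 199 with consumers paying $39 and suppliers receiving $24 (the $15 wedge).
Quantity falls by |ΔQ| = |219 − 199| = 20.
DWL = ½ · t · |ΔQ| = ½ · 15 · 20 = $150.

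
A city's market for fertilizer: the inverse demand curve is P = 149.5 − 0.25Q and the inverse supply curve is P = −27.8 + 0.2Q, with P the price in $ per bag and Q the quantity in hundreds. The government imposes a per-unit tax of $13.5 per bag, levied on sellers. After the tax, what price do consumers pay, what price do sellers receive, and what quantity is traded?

Inverting to Q(P) form: Qd = 598 − 4P; Qs = 5P + 139.
Before the tax: set 598 − 4P = 5P + 139 → P* = $51, Q* = 394.
With the tax collected from sellers, supply shifts: Qs = 5(P − 13.5) + 139.
Solving gives Q = 364 with consumers paying $58.5 and sellers receiving $45 (the $13.5 wedge).

Consumers pay $58.5; sellers receive $45; quantity = 364.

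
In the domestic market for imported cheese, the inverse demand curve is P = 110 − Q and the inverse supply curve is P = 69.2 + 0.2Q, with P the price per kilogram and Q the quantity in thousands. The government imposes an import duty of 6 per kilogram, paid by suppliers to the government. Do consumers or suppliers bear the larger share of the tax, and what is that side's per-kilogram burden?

Inverting to Q(P) form: Qd = 110 − P; Qs = 5P − 346.
Before the tax: set 110 − P = 5P − 346 → P* = 76, Q* = 34.
With the tax collected from suppliers, supply shifts: Qs = 5(P − 6) − 346.
Solving gives Q = 29 with consumers paying 81 and suppliers receiving 75 (the 6 wedge).
Per-kilogram burden: consumers 5, suppliers 1.
Consumers take the larger share because demand is less price-elastic here (demand slope 1 vs supply slope 5).

Consumers bear the larger share: 5 per kilogram.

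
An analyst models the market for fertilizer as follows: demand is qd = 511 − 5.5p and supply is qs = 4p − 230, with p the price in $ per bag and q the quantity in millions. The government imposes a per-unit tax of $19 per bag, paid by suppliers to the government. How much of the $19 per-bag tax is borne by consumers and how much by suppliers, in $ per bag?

Before the tax: set 511 − 5.5p = 4p − 230 → p* = $78, q* = 82.
With the tax collected from suppliers, supply shifts: qs = 4(p − 19) − 230.
New equilibrium: consumers pay $86, suppliers receive $67, q = 38. (Wedge: pb − ps = 19.)
Burden on consumers: $8; on suppliers: $11. (They sum to $19.)

Consumers bear $8 per bag; suppliers bear $11 per bag.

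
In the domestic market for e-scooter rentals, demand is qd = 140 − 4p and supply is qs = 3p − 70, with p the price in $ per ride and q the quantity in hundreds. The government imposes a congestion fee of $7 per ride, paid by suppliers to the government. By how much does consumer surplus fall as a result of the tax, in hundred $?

Consumer surplus falls by $42 hundred.

Without the tax, 140 − 4p = 3p − 70 gives 7p = 210, so p* = $30 and q* = 20.
With the tax collected from suppliers, supply shifts: qs = 3(p − 7) − 70.
New equilibrium: consumers pay $33, suppliers receive $26, q = 8. (Wedge: pb − ps = 7.)
ΔCS is the trapezoid between Q = 8 and Q = 20 of height $3: ½ · (20 + 8) · 3 = $42.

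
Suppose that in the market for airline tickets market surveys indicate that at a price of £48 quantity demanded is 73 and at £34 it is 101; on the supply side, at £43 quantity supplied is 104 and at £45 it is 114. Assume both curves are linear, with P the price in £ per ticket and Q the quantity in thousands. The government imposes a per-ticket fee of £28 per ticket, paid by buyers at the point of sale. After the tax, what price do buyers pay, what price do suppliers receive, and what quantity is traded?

Demand slope: (101 − 73)/(34 − 48) = -2, so Qd = 169 − 2P.
Supply slope: (114 − 104)/(45 − 43) = 5, so Qs = 5P − 111.
Without the tax, 169 − 2P = 5P − 111 gives 7P = 280, so P* = £40 and Q* = 89.
With the tax collected from buyers, demand (in seller-price terms) shifts: Qd = 169 − 2(P + 28).
New equilibrium: buyers pay £60, suppliers receive £32, Q = 49. (Wedge: Pb − Ps = 28.)

Buyers pay £60; suppliers receive £32; quantity = 49.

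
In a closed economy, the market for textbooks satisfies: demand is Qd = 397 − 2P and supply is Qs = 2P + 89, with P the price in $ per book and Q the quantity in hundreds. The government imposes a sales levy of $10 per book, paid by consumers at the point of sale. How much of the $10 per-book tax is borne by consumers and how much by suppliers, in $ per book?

Before the tax: set 397 − 2P = 2P + 89 → P* = $77, Q* = 243.
With the tax collected from consumers, demand (in seller-price terms) shifts: Qd = 397 − 2(P + 10).
Solving gives Q = 233 with consumers paying $82 and suppliers receiving $72 (the $10 wedge).
Burden on consumers: $5; on suppliers: $5. (They sum to $10.)
The less price-elastic side of the market bears the larger share of a per-unit tax.

Consumers bear $5 per book; suppliers bear $5 per book.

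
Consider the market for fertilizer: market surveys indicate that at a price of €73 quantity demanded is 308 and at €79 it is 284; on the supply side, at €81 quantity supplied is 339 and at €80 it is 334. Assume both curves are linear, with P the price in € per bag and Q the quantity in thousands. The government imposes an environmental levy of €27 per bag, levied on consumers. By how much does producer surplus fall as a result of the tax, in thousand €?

Demand slope: (284 − 308)/(79 − 73) = -4, so Qd = 600 − 4P.
Supply slope: (334 − 339)/(80 − 81) = 5, so Qs = 5P − 66.
Without the tax, 600 − 4P = 5P − 66 gives 9P = 666, so P* = €74 and Q* = 304.
With the tax collected from consumers, demand (in seller-price terms) shifts: Qd = 600 − 4(P + 27).
Solving gives Q = 244 with consumers paying €89 and producers receiving €62 (the €27 wedge).
ΔPS is the trapezoid between Q = 244 and Q = 304 of height €12: ½ · (304 + 244) · 12 = €3288.

Producer surplus falls by €3288 thousand.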